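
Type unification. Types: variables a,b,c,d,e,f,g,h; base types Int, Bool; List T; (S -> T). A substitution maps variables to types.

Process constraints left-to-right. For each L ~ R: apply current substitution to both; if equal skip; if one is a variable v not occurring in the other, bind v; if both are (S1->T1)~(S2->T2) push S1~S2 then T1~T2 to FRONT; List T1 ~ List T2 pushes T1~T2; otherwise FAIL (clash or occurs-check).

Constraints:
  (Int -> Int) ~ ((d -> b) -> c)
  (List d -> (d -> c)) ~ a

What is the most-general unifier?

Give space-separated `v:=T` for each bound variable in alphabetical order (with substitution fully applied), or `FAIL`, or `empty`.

Answer: FAIL

Derivation:
step 1: unify (Int -> Int) ~ ((d -> b) -> c)  [subst: {-} | 1 pending]
  -> decompose arrow: push Int~(d -> b), Int~c
step 2: unify Int ~ (d -> b)  [subst: {-} | 2 pending]
  clash: Int vs (d -> b)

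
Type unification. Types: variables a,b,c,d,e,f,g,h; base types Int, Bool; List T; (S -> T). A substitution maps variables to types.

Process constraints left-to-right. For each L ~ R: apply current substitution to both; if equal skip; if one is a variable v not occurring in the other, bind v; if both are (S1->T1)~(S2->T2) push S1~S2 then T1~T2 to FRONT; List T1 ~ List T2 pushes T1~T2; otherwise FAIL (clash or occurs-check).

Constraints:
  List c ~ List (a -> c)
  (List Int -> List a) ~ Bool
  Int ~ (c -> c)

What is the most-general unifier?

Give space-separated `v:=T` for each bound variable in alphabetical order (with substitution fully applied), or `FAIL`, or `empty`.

step 1: unify List c ~ List (a -> c)  [subst: {-} | 2 pending]
  -> decompose List: push c~(a -> c)
step 2: unify c ~ (a -> c)  [subst: {-} | 2 pending]
  occurs-check fail: c in (a -> c)

Answer: FAIL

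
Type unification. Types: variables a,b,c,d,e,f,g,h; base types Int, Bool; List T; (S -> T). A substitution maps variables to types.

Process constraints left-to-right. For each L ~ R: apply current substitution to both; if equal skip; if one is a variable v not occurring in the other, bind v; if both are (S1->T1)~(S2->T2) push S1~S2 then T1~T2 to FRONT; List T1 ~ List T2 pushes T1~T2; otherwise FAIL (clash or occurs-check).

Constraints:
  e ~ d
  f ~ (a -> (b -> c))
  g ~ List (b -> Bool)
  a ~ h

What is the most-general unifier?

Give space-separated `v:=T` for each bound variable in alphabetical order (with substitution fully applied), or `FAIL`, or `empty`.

Answer: a:=h e:=d f:=(h -> (b -> c)) g:=List (b -> Bool)

Derivation:
step 1: unify e ~ d  [subst: {-} | 3 pending]
  bind e := d
step 2: unify f ~ (a -> (b -> c))  [subst: {e:=d} | 2 pending]
  bind f := (a -> (b -> c))
step 3: unify g ~ List (b -> Bool)  [subst: {e:=d, f:=(a -> (b -> c))} | 1 pending]
  bind g := List (b -> Bool)
step 4: unify a ~ h  [subst: {e:=d, f:=(a -> (b -> c)), g:=List (b -> Bool)} | 0 pending]
  bind a := h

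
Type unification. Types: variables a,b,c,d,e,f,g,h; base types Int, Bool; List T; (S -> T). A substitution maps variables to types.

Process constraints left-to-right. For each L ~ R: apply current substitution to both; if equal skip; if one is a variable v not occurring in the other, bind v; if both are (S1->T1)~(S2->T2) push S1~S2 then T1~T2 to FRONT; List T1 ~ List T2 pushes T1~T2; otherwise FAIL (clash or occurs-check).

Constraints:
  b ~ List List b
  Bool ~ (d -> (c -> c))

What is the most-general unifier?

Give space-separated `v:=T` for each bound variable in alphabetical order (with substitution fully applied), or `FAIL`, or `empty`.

step 1: unify b ~ List List b  [subst: {-} | 1 pending]
  occurs-check fail: b in List List b

Answer: FAIL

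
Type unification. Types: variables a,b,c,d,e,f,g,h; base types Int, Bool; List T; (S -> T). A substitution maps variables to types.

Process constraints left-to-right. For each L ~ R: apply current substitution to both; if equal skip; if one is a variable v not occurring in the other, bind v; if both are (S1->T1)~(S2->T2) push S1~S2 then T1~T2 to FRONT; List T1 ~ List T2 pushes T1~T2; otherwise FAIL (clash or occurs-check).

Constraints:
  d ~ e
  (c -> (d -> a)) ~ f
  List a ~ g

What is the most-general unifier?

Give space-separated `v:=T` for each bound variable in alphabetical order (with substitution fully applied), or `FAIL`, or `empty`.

Answer: d:=e f:=(c -> (e -> a)) g:=List a

Derivation:
step 1: unify d ~ e  [subst: {-} | 2 pending]
  bind d := e
step 2: unify (c -> (e -> a)) ~ f  [subst: {d:=e} | 1 pending]
  bind f := (c -> (e -> a))
step 3: unify List a ~ g  [subst: {d:=e, f:=(c -> (e -> a))} | 0 pending]
  bind g := List a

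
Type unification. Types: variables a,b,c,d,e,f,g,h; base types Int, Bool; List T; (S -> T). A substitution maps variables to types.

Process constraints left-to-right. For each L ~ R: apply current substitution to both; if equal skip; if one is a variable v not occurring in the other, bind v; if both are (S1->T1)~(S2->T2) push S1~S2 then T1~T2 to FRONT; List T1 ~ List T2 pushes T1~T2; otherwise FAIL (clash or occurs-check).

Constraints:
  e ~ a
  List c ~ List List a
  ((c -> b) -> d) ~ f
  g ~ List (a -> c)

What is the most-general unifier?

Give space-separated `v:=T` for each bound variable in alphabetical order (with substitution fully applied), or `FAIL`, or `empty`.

Answer: c:=List a e:=a f:=((List a -> b) -> d) g:=List (a -> List a)

Derivation:
step 1: unify e ~ a  [subst: {-} | 3 pending]
  bind e := a
step 2: unify List c ~ List List a  [subst: {e:=a} | 2 pending]
  -> decompose List: push c~List a
step 3: unify c ~ List a  [subst: {e:=a} | 2 pending]
  bind c := List a
step 4: unify ((List a -> b) -> d) ~ f  [subst: {e:=a, c:=List a} | 1 pending]
  bind f := ((List a -> b) -> d)
step 5: unify g ~ List (a -> List a)  [subst: {e:=a, c:=List a, f:=((List a -> b) -> d)} | 0 pending]
  bind g := List (a -> List a)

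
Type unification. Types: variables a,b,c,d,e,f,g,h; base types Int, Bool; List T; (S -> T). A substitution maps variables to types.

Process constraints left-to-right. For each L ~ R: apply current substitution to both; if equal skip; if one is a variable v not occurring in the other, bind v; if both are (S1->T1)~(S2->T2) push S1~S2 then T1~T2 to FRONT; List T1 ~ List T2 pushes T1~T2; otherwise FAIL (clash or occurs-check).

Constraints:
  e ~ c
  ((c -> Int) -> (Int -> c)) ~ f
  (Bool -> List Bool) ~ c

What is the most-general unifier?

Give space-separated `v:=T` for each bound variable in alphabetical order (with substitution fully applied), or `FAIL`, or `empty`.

step 1: unify e ~ c  [subst: {-} | 2 pending]
  bind e := c
step 2: unify ((c -> Int) -> (Int -> c)) ~ f  [subst: {e:=c} | 1 pending]
  bind f := ((c -> Int) -> (Int -> c))
step 3: unify (Bool -> List Bool) ~ c  [subst: {e:=c, f:=((c -> Int) -> (Int -> c))} | 0 pending]
  bind c := (Bool -> List Bool)

Answer: c:=(Bool -> List Bool) e:=(Bool -> List Bool) f:=(((Bool -> List Bool) -> Int) -> (Int -> (Bool -> List Bool)))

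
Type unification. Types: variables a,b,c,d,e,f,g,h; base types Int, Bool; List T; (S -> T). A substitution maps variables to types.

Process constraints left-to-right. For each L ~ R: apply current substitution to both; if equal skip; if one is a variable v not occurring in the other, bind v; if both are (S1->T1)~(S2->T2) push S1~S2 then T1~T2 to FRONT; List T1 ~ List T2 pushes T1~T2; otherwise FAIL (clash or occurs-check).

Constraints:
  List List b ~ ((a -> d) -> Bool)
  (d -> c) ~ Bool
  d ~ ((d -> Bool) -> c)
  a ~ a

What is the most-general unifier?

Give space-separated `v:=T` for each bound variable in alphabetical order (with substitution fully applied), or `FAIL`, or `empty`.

Answer: FAIL

Derivation:
step 1: unify List List b ~ ((a -> d) -> Bool)  [subst: {-} | 3 pending]
  clash: List List b vs ((a -> d) -> Bool)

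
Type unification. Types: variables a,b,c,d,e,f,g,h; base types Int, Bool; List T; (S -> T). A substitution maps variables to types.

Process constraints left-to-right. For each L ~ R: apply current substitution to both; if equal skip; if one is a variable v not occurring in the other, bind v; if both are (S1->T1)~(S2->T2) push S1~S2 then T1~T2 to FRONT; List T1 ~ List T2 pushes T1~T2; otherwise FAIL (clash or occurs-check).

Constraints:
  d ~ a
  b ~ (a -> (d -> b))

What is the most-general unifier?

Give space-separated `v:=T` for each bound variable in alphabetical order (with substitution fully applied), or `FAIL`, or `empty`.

Answer: FAIL

Derivation:
step 1: unify d ~ a  [subst: {-} | 1 pending]
  bind d := a
step 2: unify b ~ (a -> (a -> b))  [subst: {d:=a} | 0 pending]
  occurs-check fail: b in (a -> (a -> b))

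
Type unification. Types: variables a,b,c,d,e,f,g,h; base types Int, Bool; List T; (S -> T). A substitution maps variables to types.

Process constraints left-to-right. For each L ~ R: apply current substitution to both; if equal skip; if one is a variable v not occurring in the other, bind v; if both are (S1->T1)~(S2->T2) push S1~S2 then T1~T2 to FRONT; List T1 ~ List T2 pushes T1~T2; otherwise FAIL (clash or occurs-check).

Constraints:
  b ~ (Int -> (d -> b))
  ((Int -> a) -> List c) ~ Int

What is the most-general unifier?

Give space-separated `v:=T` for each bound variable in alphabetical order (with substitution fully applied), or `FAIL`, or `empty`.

Answer: FAIL

Derivation:
step 1: unify b ~ (Int -> (d -> b))  [subst: {-} | 1 pending]
  occurs-check fail: b in (Int -> (d -> b))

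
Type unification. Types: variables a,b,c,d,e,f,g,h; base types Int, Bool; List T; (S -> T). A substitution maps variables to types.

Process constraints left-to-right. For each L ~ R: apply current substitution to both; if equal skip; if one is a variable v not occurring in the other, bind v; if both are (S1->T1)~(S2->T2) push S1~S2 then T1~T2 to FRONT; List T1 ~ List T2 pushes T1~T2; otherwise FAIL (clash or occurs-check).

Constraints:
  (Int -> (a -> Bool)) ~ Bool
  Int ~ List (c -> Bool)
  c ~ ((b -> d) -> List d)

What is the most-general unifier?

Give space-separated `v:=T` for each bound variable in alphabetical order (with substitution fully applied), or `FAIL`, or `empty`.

Answer: FAIL

Derivation:
step 1: unify (Int -> (a -> Bool)) ~ Bool  [subst: {-} | 2 pending]
  clash: (Int -> (a -> Bool)) vs Bool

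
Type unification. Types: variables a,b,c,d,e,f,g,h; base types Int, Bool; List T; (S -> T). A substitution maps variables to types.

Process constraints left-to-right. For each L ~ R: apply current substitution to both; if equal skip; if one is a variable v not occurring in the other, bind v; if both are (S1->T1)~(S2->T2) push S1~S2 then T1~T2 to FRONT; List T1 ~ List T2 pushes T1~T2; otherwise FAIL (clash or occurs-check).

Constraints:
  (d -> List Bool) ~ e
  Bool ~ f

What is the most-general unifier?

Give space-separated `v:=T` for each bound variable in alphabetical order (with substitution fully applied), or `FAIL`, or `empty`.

step 1: unify (d -> List Bool) ~ e  [subst: {-} | 1 pending]
  bind e := (d -> List Bool)
step 2: unify Bool ~ f  [subst: {e:=(d -> List Bool)} | 0 pending]
  bind f := Bool

Answer: e:=(d -> List Bool) f:=Bool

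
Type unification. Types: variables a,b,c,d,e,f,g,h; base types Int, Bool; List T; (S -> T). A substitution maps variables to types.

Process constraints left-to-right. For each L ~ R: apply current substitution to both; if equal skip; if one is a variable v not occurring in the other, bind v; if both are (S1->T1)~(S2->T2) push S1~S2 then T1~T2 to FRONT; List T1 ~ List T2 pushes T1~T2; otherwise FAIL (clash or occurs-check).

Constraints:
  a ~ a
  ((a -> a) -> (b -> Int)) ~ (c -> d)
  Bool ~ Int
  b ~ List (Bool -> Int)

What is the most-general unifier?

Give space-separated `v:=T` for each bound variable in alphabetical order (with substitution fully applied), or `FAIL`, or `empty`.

Answer: FAIL

Derivation:
step 1: unify a ~ a  [subst: {-} | 3 pending]
  -> identical, skip
step 2: unify ((a -> a) -> (b -> Int)) ~ (c -> d)  [subst: {-} | 2 pending]
  -> decompose arrow: push (a -> a)~c, (b -> Int)~d
step 3: unify (a -> a) ~ c  [subst: {-} | 3 pending]
  bind c := (a -> a)
step 4: unify (b -> Int) ~ d  [subst: {c:=(a -> a)} | 2 pending]
  bind d := (b -> Int)
step 5: unify Bool ~ Int  [subst: {c:=(a -> a), d:=(b -> Int)} | 1 pending]
  clash: Bool vs Int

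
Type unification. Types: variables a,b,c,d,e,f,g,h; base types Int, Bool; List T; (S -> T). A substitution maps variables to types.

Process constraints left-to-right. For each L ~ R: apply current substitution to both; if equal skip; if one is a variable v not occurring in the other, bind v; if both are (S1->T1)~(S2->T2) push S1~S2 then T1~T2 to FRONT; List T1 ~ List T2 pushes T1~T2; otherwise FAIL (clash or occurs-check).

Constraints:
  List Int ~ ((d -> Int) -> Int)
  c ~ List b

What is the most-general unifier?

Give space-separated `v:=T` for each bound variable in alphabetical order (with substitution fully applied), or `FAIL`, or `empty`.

step 1: unify List Int ~ ((d -> Int) -> Int)  [subst: {-} | 1 pending]
  clash: List Int vs ((d -> Int) -> Int)

Answer: FAIL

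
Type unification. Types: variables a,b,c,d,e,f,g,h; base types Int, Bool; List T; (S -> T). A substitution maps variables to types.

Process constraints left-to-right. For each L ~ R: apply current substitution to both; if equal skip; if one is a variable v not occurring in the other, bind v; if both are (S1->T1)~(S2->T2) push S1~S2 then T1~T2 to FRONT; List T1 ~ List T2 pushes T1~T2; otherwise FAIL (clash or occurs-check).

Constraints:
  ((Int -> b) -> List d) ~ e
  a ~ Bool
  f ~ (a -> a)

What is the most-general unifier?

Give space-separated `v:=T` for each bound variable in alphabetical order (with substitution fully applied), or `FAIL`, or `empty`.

Answer: a:=Bool e:=((Int -> b) -> List d) f:=(Bool -> Bool)

Derivation:
step 1: unify ((Int -> b) -> List d) ~ e  [subst: {-} | 2 pending]
  bind e := ((Int -> b) -> List d)
step 2: unify a ~ Bool  [subst: {e:=((Int -> b) -> List d)} | 1 pending]
  bind a := Bool
step 3: unify f ~ (Bool -> Bool)  [subst: {e:=((Int -> b) -> List d), a:=Bool} | 0 pending]
  bind f := (Bool -> Bool)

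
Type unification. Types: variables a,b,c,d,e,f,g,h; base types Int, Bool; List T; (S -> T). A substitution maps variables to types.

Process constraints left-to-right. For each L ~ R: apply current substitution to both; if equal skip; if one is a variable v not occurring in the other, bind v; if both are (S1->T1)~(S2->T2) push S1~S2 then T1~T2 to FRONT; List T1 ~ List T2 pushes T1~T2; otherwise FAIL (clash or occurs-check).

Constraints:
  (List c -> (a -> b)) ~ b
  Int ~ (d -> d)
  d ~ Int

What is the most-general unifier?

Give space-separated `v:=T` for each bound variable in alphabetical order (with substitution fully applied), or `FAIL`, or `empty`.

Answer: FAIL

Derivation:
step 1: unify (List c -> (a -> b)) ~ b  [subst: {-} | 2 pending]
  occurs-check fail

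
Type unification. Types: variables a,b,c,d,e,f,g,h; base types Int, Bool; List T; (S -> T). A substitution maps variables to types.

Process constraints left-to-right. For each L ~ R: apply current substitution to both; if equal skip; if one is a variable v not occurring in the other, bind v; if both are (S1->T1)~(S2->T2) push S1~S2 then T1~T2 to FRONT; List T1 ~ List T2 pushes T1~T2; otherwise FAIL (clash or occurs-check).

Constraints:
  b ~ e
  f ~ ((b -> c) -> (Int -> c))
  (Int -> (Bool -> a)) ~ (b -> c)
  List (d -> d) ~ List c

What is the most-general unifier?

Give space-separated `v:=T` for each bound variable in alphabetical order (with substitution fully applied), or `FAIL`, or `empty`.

step 1: unify b ~ e  [subst: {-} | 3 pending]
  bind b := e
step 2: unify f ~ ((e -> c) -> (Int -> c))  [subst: {b:=e} | 2 pending]
  bind f := ((e -> c) -> (Int -> c))
step 3: unify (Int -> (Bool -> a)) ~ (e -> c)  [subst: {b:=e, f:=((e -> c) -> (Int -> c))} | 1 pending]
  -> decompose arrow: push Int~e, (Bool -> a)~c
step 4: unify Int ~ e  [subst: {b:=e, f:=((e -> c) -> (Int -> c))} | 2 pending]
  bind e := Int
step 5: unify (Bool -> a) ~ c  [subst: {b:=e, f:=((e -> c) -> (Int -> c)), e:=Int} | 1 pending]
  bind c := (Bool -> a)
step 6: unify List (d -> d) ~ List (Bool -> a)  [subst: {b:=e, f:=((e -> c) -> (Int -> c)), e:=Int, c:=(Bool -> a)} | 0 pending]
  -> decompose List: push (d -> d)~(Bool -> a)
step 7: unify (d -> d) ~ (Bool -> a)  [subst: {b:=e, f:=((e -> c) -> (Int -> c)), e:=Int, c:=(Bool -> a)} | 0 pending]
  -> decompose arrow: push d~Bool, d~a
step 8: unify d ~ Bool  [subst: {b:=e, f:=((e -> c) -> (Int -> c)), e:=Int, c:=(Bool -> a)} | 1 pending]
  bind d := Bool
step 9: unify Bool ~ a  [subst: {b:=e, f:=((e -> c) -> (Int -> c)), e:=Int, c:=(Bool -> a), d:=Bool} | 0 pending]
  bind a := Bool

Answer: a:=Bool b:=Int c:=(Bool -> Bool) d:=Bool e:=Int f:=((Int -> (Bool -> Bool)) -> (Int -> (Bool -> Bool)))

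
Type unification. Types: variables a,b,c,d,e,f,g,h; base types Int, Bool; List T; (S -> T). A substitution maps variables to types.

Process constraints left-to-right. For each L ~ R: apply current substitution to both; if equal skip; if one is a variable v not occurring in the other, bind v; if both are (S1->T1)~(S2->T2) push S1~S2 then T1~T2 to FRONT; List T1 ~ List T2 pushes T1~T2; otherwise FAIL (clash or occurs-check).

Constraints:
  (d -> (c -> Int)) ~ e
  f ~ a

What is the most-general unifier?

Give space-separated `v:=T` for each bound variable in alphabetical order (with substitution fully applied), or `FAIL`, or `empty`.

Answer: e:=(d -> (c -> Int)) f:=a

Derivation:
step 1: unify (d -> (c -> Int)) ~ e  [subst: {-} | 1 pending]
  bind e := (d -> (c -> Int))
step 2: unify f ~ a  [subst: {e:=(d -> (c -> Int))} | 0 pending]
  bind f := a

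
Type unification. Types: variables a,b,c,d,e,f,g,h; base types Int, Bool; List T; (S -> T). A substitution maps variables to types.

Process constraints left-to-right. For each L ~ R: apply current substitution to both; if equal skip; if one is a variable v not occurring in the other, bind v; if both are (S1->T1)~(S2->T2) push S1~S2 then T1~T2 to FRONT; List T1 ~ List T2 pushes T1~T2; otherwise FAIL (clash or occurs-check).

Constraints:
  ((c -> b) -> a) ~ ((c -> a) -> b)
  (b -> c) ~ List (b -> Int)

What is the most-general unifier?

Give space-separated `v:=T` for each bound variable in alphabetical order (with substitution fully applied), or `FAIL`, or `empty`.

Answer: FAIL

Derivation:
step 1: unify ((c -> b) -> a) ~ ((c -> a) -> b)  [subst: {-} | 1 pending]
  -> decompose arrow: push (c -> b)~(c -> a), a~b
step 2: unify (c -> b) ~ (c -> a)  [subst: {-} | 2 pending]
  -> decompose arrow: push c~c, b~a
step 3: unify c ~ c  [subst: {-} | 3 pending]
  -> identical, skip
step 4: unify b ~ a  [subst: {-} | 2 pending]
  bind b := a
step 5: unify a ~ a  [subst: {b:=a} | 1 pending]
  -> identical, skip
step 6: unify (a -> c) ~ List (a -> Int)  [subst: {b:=a} | 0 pending]
  clash: (a -> c) vs List (a -> Int)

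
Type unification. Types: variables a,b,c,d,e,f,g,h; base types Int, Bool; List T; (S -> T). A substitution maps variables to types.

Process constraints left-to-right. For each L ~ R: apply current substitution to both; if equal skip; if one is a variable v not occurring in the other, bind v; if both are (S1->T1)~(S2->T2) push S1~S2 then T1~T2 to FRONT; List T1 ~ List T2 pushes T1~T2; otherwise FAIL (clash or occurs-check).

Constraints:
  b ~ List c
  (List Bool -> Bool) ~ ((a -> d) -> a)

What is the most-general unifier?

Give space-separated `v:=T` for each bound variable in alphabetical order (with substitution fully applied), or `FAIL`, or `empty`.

step 1: unify b ~ List c  [subst: {-} | 1 pending]
  bind b := List c
step 2: unify (List Bool -> Bool) ~ ((a -> d) -> a)  [subst: {b:=List c} | 0 pending]
  -> decompose arrow: push List Bool~(a -> d), Bool~a
step 3: unify List Bool ~ (a -> d)  [subst: {b:=List c} | 1 pending]
  clash: List Bool vs (a -> d)

Answer: FAIL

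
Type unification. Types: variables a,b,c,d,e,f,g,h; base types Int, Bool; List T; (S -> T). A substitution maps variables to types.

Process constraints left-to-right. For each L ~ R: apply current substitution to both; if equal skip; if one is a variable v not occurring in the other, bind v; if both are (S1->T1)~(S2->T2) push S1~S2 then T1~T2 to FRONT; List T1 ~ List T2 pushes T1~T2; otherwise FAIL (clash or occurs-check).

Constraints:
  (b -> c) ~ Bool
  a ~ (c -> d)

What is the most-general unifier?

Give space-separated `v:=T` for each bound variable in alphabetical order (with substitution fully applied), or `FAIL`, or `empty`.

step 1: unify (b -> c) ~ Bool  [subst: {-} | 1 pending]
  clash: (b -> c) vs Bool

Answer: FAIL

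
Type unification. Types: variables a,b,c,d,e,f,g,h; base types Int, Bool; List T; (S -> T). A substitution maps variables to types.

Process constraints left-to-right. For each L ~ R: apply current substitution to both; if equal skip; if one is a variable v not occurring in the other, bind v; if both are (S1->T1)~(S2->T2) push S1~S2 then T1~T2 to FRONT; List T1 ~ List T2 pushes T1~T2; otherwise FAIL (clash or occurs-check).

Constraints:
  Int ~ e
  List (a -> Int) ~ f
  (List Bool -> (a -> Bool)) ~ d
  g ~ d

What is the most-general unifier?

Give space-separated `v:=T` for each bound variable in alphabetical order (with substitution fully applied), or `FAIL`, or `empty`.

Answer: d:=(List Bool -> (a -> Bool)) e:=Int f:=List (a -> Int) g:=(List Bool -> (a -> Bool))

Derivation:
step 1: unify Int ~ e  [subst: {-} | 3 pending]
  bind e := Int
step 2: unify List (a -> Int) ~ f  [subst: {e:=Int} | 2 pending]
  bind f := List (a -> Int)
step 3: unify (List Bool -> (a -> Bool)) ~ d  [subst: {e:=Int, f:=List (a -> Int)} | 1 pending]
  bind d := (List Bool -> (a -> Bool))
step 4: unify g ~ (List Bool -> (a -> Bool))  [subst: {e:=Int, f:=List (a -> Int), d:=(List Bool -> (a -> Bool))} | 0 pending]
  bind g := (List Bool -> (a -> Bool))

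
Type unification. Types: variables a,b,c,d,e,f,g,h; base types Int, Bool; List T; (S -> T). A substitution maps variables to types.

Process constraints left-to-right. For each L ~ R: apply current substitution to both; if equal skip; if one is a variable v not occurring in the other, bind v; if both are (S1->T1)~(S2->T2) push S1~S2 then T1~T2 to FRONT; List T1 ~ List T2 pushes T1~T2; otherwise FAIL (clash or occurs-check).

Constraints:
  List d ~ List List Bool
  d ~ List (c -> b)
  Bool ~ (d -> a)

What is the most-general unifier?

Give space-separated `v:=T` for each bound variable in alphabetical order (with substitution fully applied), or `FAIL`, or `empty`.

step 1: unify List d ~ List List Bool  [subst: {-} | 2 pending]
  -> decompose List: push d~List Bool
step 2: unify d ~ List Bool  [subst: {-} | 2 pending]
  bind d := List Bool
step 3: unify List Bool ~ List (c -> b)  [subst: {d:=List Bool} | 1 pending]
  -> decompose List: push Bool~(c -> b)
step 4: unify Bool ~ (c -> b)  [subst: {d:=List Bool} | 1 pending]
  clash: Bool vs (c -> b)

Answer: FAIL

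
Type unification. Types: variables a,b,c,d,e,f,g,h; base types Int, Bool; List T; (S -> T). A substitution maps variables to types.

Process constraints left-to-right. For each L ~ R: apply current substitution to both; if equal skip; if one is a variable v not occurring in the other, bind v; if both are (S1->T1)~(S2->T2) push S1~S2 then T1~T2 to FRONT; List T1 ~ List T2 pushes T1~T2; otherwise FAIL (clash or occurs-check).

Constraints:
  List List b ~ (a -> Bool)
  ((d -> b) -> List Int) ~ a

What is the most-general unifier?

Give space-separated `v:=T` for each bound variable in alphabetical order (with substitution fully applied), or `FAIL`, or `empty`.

step 1: unify List List b ~ (a -> Bool)  [subst: {-} | 1 pending]
  clash: List List b vs (a -> Bool)

Answer: FAIL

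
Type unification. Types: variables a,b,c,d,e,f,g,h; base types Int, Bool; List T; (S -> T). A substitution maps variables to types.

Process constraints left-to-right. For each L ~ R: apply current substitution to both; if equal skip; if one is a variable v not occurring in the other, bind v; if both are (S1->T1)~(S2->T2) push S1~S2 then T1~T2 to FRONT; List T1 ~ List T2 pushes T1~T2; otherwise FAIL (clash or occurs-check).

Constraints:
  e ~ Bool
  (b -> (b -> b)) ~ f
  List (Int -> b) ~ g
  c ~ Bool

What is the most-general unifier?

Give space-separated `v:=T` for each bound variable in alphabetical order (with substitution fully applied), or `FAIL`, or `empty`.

step 1: unify e ~ Bool  [subst: {-} | 3 pending]
  bind e := Bool
step 2: unify (b -> (b -> b)) ~ f  [subst: {e:=Bool} | 2 pending]
  bind f := (b -> (b -> b))
step 3: unify List (Int -> b) ~ g  [subst: {e:=Bool, f:=(b -> (b -> b))} | 1 pending]
  bind g := List (Int -> b)
step 4: unify c ~ Bool  [subst: {e:=Bool, f:=(b -> (b -> b)), g:=List (Int -> b)} | 0 pending]
  bind c := Bool

Answer: c:=Bool e:=Bool f:=(b -> (b -> b)) g:=List (Int -> b)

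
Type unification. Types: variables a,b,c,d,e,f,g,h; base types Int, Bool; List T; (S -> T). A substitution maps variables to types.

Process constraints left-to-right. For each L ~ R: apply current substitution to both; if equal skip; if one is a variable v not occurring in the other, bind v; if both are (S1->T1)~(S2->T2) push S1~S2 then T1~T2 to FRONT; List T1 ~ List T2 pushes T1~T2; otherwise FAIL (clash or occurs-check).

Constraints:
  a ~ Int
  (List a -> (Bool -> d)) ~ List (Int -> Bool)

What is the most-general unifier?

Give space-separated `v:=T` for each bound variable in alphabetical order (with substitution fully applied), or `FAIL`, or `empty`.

step 1: unify a ~ Int  [subst: {-} | 1 pending]
  bind a := Int
step 2: unify (List Int -> (Bool -> d)) ~ List (Int -> Bool)  [subst: {a:=Int} | 0 pending]
  clash: (List Int -> (Bool -> d)) vs List (Int -> Bool)

Answer: FAIL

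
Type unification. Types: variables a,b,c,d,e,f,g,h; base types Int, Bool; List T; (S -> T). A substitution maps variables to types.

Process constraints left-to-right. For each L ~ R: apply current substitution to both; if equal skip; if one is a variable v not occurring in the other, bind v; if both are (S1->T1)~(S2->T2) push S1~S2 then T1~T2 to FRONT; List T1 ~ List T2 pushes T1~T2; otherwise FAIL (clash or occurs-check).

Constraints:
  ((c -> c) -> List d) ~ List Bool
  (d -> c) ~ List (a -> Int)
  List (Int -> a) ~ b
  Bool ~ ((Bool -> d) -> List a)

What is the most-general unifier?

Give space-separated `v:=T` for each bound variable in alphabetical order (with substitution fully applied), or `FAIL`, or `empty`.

Answer: FAIL

Derivation:
step 1: unify ((c -> c) -> List d) ~ List Bool  [subst: {-} | 3 pending]
  clash: ((c -> c) -> List d) vs List Bool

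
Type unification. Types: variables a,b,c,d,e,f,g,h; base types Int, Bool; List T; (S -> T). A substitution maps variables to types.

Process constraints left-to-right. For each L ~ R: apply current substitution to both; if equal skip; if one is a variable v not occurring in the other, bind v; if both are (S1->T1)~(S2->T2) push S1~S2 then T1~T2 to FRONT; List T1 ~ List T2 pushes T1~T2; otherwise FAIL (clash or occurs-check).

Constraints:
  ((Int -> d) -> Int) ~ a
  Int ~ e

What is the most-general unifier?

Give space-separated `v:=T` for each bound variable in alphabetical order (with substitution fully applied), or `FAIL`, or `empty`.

Answer: a:=((Int -> d) -> Int) e:=Int

Derivation:
step 1: unify ((Int -> d) -> Int) ~ a  [subst: {-} | 1 pending]
  bind a := ((Int -> d) -> Int)
step 2: unify Int ~ e  [subst: {a:=((Int -> d) -> Int)} | 0 pending]
  bind e := Int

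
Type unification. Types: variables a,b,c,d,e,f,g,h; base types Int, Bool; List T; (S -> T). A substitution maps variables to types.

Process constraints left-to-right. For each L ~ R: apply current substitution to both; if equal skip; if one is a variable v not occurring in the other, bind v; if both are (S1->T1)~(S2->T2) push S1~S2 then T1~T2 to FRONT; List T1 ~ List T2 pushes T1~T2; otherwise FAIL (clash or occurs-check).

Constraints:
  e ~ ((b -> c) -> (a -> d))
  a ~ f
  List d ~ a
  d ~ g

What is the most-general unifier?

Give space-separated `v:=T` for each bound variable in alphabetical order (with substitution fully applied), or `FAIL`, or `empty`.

Answer: a:=List g d:=g e:=((b -> c) -> (List g -> g)) f:=List g

Derivation:
step 1: unify e ~ ((b -> c) -> (a -> d))  [subst: {-} | 3 pending]
  bind e := ((b -> c) -> (a -> d))
step 2: unify a ~ f  [subst: {e:=((b -> c) -> (a -> d))} | 2 pending]
  bind a := f
step 3: unify List d ~ f  [subst: {e:=((b -> c) -> (a -> d)), a:=f} | 1 pending]
  bind f := List d
step 4: unify d ~ g  [subst: {e:=((b -> c) -> (a -> d)), a:=f, f:=List d} | 0 pending]
  bind d := g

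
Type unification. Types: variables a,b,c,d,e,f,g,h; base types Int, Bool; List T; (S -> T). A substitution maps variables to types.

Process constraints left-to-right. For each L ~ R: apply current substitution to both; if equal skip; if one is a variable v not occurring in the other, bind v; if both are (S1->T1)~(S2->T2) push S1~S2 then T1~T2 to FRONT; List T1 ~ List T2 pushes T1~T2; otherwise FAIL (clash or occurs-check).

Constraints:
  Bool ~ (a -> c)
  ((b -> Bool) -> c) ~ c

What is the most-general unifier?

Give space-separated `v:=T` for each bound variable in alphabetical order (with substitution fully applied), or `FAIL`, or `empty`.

step 1: unify Bool ~ (a -> c)  [subst: {-} | 1 pending]
  clash: Bool vs (a -> c)

Answer: FAIL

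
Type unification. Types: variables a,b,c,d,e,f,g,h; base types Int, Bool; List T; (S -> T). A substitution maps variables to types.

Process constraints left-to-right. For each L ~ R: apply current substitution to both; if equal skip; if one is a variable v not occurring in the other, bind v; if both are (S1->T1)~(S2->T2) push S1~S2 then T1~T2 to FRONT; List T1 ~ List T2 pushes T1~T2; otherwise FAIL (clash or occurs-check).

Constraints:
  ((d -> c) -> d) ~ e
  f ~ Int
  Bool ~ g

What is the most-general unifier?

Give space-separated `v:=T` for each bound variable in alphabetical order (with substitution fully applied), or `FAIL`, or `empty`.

Answer: e:=((d -> c) -> d) f:=Int g:=Bool

Derivation:
step 1: unify ((d -> c) -> d) ~ e  [subst: {-} | 2 pending]
  bind e := ((d -> c) -> d)
step 2: unify f ~ Int  [subst: {e:=((d -> c) -> d)} | 1 pending]
  bind f := Int
step 3: unify Bool ~ g  [subst: {e:=((d -> c) -> d), f:=Int} | 0 pending]
  bind g := Bool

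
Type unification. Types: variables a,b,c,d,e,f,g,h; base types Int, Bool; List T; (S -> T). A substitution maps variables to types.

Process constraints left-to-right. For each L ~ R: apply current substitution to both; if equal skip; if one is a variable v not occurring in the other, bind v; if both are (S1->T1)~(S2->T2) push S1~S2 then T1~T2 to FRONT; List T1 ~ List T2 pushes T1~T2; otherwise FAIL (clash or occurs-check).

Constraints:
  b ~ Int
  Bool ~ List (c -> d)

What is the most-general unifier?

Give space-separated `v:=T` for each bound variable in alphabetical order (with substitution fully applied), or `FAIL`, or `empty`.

step 1: unify b ~ Int  [subst: {-} | 1 pending]
  bind b := Int
step 2: unify Bool ~ List (c -> d)  [subst: {b:=Int} | 0 pending]
  clash: Bool vs List (c -> d)

Answer: FAIL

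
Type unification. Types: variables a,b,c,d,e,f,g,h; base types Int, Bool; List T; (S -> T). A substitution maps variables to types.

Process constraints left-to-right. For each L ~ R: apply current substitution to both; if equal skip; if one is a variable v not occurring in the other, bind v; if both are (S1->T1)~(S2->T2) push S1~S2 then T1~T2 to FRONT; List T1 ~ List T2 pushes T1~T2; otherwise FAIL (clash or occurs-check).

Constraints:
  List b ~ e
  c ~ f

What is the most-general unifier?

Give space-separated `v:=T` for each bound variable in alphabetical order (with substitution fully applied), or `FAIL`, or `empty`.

Answer: c:=f e:=List b

Derivation:
step 1: unify List b ~ e  [subst: {-} | 1 pending]
  bind e := List b
step 2: unify c ~ f  [subst: {e:=List b} | 0 pending]
  bind c := f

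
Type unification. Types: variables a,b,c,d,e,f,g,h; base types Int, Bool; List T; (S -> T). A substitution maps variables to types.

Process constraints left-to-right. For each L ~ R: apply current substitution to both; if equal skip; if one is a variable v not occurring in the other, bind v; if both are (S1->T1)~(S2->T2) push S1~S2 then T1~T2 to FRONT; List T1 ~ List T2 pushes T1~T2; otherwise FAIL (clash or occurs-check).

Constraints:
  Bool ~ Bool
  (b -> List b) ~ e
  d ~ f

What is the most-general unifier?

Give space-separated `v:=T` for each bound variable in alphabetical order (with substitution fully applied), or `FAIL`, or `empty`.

Answer: d:=f e:=(b -> List b)

Derivation:
step 1: unify Bool ~ Bool  [subst: {-} | 2 pending]
  -> identical, skip
step 2: unify (b -> List b) ~ e  [subst: {-} | 1 pending]
  bind e := (b -> List b)
step 3: unify d ~ f  [subst: {e:=(b -> List b)} | 0 pending]
  bind d := f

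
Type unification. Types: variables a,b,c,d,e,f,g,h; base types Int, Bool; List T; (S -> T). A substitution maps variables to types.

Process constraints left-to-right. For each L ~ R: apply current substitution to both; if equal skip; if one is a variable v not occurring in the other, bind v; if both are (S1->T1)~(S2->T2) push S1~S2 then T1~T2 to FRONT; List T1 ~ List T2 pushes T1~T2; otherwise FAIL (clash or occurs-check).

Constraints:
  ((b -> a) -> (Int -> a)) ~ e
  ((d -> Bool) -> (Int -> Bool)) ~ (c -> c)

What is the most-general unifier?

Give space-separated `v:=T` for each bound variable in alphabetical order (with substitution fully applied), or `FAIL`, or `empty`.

step 1: unify ((b -> a) -> (Int -> a)) ~ e  [subst: {-} | 1 pending]
  bind e := ((b -> a) -> (Int -> a))
step 2: unify ((d -> Bool) -> (Int -> Bool)) ~ (c -> c)  [subst: {e:=((b -> a) -> (Int -> a))} | 0 pending]
  -> decompose arrow: push (d -> Bool)~c, (Int -> Bool)~c
step 3: unify (d -> Bool) ~ c  [subst: {e:=((b -> a) -> (Int -> a))} | 1 pending]
  bind c := (d -> Bool)
step 4: unify (Int -> Bool) ~ (d -> Bool)  [subst: {e:=((b -> a) -> (Int -> a)), c:=(d -> Bool)} | 0 pending]
  -> decompose arrow: push Int~d, Bool~Bool
step 5: unify Int ~ d  [subst: {e:=((b -> a) -> (Int -> a)), c:=(d -> Bool)} | 1 pending]
  bind d := Int
step 6: unify Bool ~ Bool  [subst: {e:=((b -> a) -> (Int -> a)), c:=(d -> Bool), d:=Int} | 0 pending]
  -> identical, skip

Answer: c:=(Int -> Bool) d:=Int e:=((b -> a) -> (Int -> a))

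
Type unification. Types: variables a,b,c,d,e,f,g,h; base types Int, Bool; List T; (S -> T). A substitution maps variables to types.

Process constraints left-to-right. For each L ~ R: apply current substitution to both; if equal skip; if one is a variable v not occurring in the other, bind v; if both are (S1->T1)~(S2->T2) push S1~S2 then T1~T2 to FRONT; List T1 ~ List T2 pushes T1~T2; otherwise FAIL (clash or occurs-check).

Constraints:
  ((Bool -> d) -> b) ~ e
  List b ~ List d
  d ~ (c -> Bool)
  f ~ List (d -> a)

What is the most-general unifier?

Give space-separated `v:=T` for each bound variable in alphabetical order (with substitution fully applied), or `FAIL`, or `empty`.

Answer: b:=(c -> Bool) d:=(c -> Bool) e:=((Bool -> (c -> Bool)) -> (c -> Bool)) f:=List ((c -> Bool) -> a)

Derivation:
step 1: unify ((Bool -> d) -> b) ~ e  [subst: {-} | 3 pending]
  bind e := ((Bool -> d) -> b)
step 2: unify List b ~ List d  [subst: {e:=((Bool -> d) -> b)} | 2 pending]
  -> decompose List: push b~d
step 3: unify b ~ d  [subst: {e:=((Bool -> d) -> b)} | 2 pending]
  bind b := d
step 4: unify d ~ (c -> Bool)  [subst: {e:=((Bool -> d) -> b), b:=d} | 1 pending]
  bind d := (c -> Bool)
step 5: unify f ~ List ((c -> Bool) -> a)  [subst: {e:=((Bool -> d) -> b), b:=d, d:=(c -> Bool)} | 0 pending]
  bind f := List ((c -> Bool) -> a)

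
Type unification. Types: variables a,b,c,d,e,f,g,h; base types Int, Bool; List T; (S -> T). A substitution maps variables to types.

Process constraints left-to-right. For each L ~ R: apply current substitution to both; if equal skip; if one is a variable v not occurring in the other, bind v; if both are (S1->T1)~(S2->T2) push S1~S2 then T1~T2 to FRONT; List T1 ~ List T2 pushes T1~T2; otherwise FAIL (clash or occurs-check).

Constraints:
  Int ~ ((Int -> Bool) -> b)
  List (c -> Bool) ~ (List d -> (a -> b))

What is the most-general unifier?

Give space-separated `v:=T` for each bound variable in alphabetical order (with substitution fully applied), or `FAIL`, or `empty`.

step 1: unify Int ~ ((Int -> Bool) -> b)  [subst: {-} | 1 pending]
  clash: Int vs ((Int -> Bool) -> b)

Answer: FAIL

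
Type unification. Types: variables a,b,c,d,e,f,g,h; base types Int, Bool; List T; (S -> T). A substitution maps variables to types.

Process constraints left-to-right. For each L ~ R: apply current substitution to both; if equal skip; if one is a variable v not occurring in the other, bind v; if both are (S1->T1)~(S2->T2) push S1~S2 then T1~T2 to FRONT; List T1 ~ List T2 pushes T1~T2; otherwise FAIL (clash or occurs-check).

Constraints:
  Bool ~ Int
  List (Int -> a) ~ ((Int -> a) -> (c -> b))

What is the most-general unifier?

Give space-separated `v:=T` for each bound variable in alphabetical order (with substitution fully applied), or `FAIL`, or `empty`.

step 1: unify Bool ~ Int  [subst: {-} | 1 pending]
  clash: Bool vs Int

Answer: FAIL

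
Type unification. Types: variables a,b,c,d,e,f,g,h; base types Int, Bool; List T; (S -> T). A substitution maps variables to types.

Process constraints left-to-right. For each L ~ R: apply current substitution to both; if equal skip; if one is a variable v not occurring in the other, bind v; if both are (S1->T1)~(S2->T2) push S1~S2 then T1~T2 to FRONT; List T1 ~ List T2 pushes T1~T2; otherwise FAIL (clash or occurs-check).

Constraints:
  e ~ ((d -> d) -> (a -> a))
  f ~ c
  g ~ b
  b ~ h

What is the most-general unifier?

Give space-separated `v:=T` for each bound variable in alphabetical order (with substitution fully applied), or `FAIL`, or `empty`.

Answer: b:=h e:=((d -> d) -> (a -> a)) f:=c g:=h

Derivation:
step 1: unify e ~ ((d -> d) -> (a -> a))  [subst: {-} | 3 pending]
  bind e := ((d -> d) -> (a -> a))
step 2: unify f ~ c  [subst: {e:=((d -> d) -> (a -> a))} | 2 pending]
  bind f := c
step 3: unify g ~ b  [subst: {e:=((d -> d) -> (a -> a)), f:=c} | 1 pending]
  bind g := b
step 4: unify b ~ h  [subst: {e:=((d -> d) -> (a -> a)), f:=c, g:=b} | 0 pending]
  bind b := h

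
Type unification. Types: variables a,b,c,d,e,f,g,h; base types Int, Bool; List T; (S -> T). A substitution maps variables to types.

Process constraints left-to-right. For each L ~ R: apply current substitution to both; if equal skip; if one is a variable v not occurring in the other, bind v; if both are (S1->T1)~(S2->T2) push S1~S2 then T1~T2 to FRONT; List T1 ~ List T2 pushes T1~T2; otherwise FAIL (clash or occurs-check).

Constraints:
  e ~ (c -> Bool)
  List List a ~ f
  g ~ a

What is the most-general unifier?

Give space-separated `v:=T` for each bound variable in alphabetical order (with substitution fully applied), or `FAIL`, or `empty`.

step 1: unify e ~ (c -> Bool)  [subst: {-} | 2 pending]
  bind e := (c -> Bool)
step 2: unify List List a ~ f  [subst: {e:=(c -> Bool)} | 1 pending]
  bind f := List List a
step 3: unify g ~ a  [subst: {e:=(c -> Bool), f:=List List a} | 0 pending]
  bind g := a

Answer: e:=(c -> Bool) f:=List List a g:=a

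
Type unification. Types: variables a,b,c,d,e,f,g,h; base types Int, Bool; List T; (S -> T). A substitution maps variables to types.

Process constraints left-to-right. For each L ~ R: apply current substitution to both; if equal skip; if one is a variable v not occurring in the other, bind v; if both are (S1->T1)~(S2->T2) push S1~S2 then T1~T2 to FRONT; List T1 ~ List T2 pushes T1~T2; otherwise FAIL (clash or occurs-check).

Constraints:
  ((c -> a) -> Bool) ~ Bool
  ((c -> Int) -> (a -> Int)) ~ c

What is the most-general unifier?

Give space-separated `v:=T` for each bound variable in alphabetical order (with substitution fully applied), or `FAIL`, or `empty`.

step 1: unify ((c -> a) -> Bool) ~ Bool  [subst: {-} | 1 pending]
  clash: ((c -> a) -> Bool) vs Bool

Answer: FAIL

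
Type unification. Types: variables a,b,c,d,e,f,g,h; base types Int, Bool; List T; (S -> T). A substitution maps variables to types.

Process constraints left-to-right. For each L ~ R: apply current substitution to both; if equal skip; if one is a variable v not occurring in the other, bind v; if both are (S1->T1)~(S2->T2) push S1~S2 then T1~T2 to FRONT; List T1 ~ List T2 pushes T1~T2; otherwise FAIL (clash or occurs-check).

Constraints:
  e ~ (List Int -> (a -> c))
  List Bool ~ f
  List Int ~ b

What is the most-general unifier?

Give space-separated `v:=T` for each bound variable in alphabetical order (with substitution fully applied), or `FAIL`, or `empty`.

step 1: unify e ~ (List Int -> (a -> c))  [subst: {-} | 2 pending]
  bind e := (List Int -> (a -> c))
step 2: unify List Bool ~ f  [subst: {e:=(List Int -> (a -> c))} | 1 pending]
  bind f := List Bool
step 3: unify List Int ~ b  [subst: {e:=(List Int -> (a -> c)), f:=List Bool} | 0 pending]
  bind b := List Int

Answer: b:=List Int e:=(List Int -> (a -> c)) f:=List Bool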